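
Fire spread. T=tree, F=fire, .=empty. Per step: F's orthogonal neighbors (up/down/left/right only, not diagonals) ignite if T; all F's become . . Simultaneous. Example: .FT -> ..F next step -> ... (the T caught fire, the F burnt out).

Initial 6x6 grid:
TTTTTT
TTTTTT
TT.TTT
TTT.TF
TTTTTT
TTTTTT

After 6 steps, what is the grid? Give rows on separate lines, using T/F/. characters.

Step 1: 3 trees catch fire, 1 burn out
  TTTTTT
  TTTTTT
  TT.TTF
  TTT.F.
  TTTTTF
  TTTTTT
Step 2: 4 trees catch fire, 3 burn out
  TTTTTT
  TTTTTF
  TT.TF.
  TTT...
  TTTTF.
  TTTTTF
Step 3: 5 trees catch fire, 4 burn out
  TTTTTF
  TTTTF.
  TT.F..
  TTT...
  TTTF..
  TTTTF.
Step 4: 4 trees catch fire, 5 burn out
  TTTTF.
  TTTF..
  TT....
  TTT...
  TTF...
  TTTF..
Step 5: 5 trees catch fire, 4 burn out
  TTTF..
  TTF...
  TT....
  TTF...
  TF....
  TTF...
Step 6: 5 trees catch fire, 5 burn out
  TTF...
  TF....
  TT....
  TF....
  F.....
  TF....

TTF...
TF....
TT....
TF....
F.....
TF....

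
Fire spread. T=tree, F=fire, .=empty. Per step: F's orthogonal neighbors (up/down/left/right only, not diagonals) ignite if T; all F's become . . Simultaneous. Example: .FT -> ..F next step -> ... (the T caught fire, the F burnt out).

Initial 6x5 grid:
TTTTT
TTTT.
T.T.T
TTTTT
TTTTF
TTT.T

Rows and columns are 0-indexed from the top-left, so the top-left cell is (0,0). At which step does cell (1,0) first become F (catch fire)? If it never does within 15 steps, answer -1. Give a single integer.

Step 1: cell (1,0)='T' (+3 fires, +1 burnt)
Step 2: cell (1,0)='T' (+3 fires, +3 burnt)
Step 3: cell (1,0)='T' (+3 fires, +3 burnt)
Step 4: cell (1,0)='T' (+4 fires, +3 burnt)
Step 5: cell (1,0)='T' (+3 fires, +4 burnt)
Step 6: cell (1,0)='T' (+4 fires, +3 burnt)
Step 7: cell (1,0)='F' (+3 fires, +4 burnt)
  -> target ignites at step 7
Step 8: cell (1,0)='.' (+2 fires, +3 burnt)
Step 9: cell (1,0)='.' (+0 fires, +2 burnt)
  fire out at step 9

7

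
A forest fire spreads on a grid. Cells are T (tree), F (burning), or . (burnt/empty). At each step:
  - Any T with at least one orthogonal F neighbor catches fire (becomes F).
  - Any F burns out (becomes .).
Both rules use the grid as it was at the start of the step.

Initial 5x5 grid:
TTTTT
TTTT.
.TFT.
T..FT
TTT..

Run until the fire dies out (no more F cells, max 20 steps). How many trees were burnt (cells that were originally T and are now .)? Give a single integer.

Answer: 12

Derivation:
Step 1: +4 fires, +2 burnt (F count now 4)
Step 2: +3 fires, +4 burnt (F count now 3)
Step 3: +3 fires, +3 burnt (F count now 3)
Step 4: +2 fires, +3 burnt (F count now 2)
Step 5: +0 fires, +2 burnt (F count now 0)
Fire out after step 5
Initially T: 16, now '.': 21
Total burnt (originally-T cells now '.'): 12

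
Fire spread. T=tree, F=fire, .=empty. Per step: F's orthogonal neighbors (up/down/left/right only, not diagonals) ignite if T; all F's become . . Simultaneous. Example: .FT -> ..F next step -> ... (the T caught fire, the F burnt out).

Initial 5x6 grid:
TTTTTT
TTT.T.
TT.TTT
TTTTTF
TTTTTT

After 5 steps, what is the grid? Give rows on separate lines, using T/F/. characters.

Step 1: 3 trees catch fire, 1 burn out
  TTTTTT
  TTT.T.
  TT.TTF
  TTTTF.
  TTTTTF
Step 2: 3 trees catch fire, 3 burn out
  TTTTTT
  TTT.T.
  TT.TF.
  TTTF..
  TTTTF.
Step 3: 4 trees catch fire, 3 burn out
  TTTTTT
  TTT.F.
  TT.F..
  TTF...
  TTTF..
Step 4: 3 trees catch fire, 4 burn out
  TTTTFT
  TTT...
  TT....
  TF....
  TTF...
Step 5: 5 trees catch fire, 3 burn out
  TTTF.F
  TTT...
  TF....
  F.....
  TF....

TTTF.F
TTT...
TF....
F.....
TF....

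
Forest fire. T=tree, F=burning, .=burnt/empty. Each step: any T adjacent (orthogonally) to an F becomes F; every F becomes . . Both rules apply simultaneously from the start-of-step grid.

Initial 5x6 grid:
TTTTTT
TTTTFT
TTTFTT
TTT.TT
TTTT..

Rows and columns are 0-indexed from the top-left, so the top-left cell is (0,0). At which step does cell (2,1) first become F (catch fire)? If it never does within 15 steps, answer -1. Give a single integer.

Step 1: cell (2,1)='T' (+5 fires, +2 burnt)
Step 2: cell (2,1)='F' (+7 fires, +5 burnt)
  -> target ignites at step 2
Step 3: cell (2,1)='.' (+6 fires, +7 burnt)
Step 4: cell (2,1)='.' (+5 fires, +6 burnt)
Step 5: cell (2,1)='.' (+2 fires, +5 burnt)
Step 6: cell (2,1)='.' (+0 fires, +2 burnt)
  fire out at step 6

2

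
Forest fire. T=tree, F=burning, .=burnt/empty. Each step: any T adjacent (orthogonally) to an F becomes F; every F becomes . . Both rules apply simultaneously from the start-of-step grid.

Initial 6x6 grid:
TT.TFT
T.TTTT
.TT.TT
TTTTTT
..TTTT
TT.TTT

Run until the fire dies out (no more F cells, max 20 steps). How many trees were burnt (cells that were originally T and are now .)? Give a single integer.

Answer: 23

Derivation:
Step 1: +3 fires, +1 burnt (F count now 3)
Step 2: +3 fires, +3 burnt (F count now 3)
Step 3: +3 fires, +3 burnt (F count now 3)
Step 4: +4 fires, +3 burnt (F count now 4)
Step 5: +5 fires, +4 burnt (F count now 5)
Step 6: +4 fires, +5 burnt (F count now 4)
Step 7: +1 fires, +4 burnt (F count now 1)
Step 8: +0 fires, +1 burnt (F count now 0)
Fire out after step 8
Initially T: 28, now '.': 31
Total burnt (originally-T cells now '.'): 23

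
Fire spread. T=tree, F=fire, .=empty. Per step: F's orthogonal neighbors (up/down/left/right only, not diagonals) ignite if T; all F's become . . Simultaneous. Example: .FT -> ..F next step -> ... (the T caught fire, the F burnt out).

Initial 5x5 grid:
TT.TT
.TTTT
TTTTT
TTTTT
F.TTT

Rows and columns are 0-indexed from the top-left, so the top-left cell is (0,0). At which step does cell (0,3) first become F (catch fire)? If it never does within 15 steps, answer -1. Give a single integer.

Step 1: cell (0,3)='T' (+1 fires, +1 burnt)
Step 2: cell (0,3)='T' (+2 fires, +1 burnt)
Step 3: cell (0,3)='T' (+2 fires, +2 burnt)
Step 4: cell (0,3)='T' (+4 fires, +2 burnt)
Step 5: cell (0,3)='T' (+5 fires, +4 burnt)
Step 6: cell (0,3)='T' (+4 fires, +5 burnt)
Step 7: cell (0,3)='F' (+2 fires, +4 burnt)
  -> target ignites at step 7
Step 8: cell (0,3)='.' (+1 fires, +2 burnt)
Step 9: cell (0,3)='.' (+0 fires, +1 burnt)
  fire out at step 9

7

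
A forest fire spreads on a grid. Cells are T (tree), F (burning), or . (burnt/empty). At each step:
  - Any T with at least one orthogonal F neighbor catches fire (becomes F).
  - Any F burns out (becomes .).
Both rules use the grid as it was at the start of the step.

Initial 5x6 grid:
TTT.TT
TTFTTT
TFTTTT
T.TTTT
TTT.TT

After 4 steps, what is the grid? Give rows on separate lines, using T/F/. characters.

Step 1: 5 trees catch fire, 2 burn out
  TTF.TT
  TF.FTT
  F.FTTT
  T.TTTT
  TTT.TT
Step 2: 6 trees catch fire, 5 burn out
  TF..TT
  F...FT
  ...FTT
  F.FTTT
  TTT.TT
Step 3: 7 trees catch fire, 6 burn out
  F...FT
  .....F
  ....FT
  ...FTT
  FTF.TT
Step 4: 4 trees catch fire, 7 burn out
  .....F
  ......
  .....F
  ....FT
  .F..TT

.....F
......
.....F
....FT
.F..TT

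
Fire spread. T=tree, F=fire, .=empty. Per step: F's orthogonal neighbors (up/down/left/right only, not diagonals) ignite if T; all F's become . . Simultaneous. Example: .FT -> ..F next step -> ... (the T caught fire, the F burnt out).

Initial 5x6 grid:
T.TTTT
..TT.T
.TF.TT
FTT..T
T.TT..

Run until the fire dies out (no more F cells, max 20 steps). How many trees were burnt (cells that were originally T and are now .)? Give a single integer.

Step 1: +5 fires, +2 burnt (F count now 5)
Step 2: +3 fires, +5 burnt (F count now 3)
Step 3: +2 fires, +3 burnt (F count now 2)
Step 4: +1 fires, +2 burnt (F count now 1)
Step 5: +1 fires, +1 burnt (F count now 1)
Step 6: +1 fires, +1 burnt (F count now 1)
Step 7: +1 fires, +1 burnt (F count now 1)
Step 8: +2 fires, +1 burnt (F count now 2)
Step 9: +0 fires, +2 burnt (F count now 0)
Fire out after step 9
Initially T: 17, now '.': 29
Total burnt (originally-T cells now '.'): 16

Answer: 16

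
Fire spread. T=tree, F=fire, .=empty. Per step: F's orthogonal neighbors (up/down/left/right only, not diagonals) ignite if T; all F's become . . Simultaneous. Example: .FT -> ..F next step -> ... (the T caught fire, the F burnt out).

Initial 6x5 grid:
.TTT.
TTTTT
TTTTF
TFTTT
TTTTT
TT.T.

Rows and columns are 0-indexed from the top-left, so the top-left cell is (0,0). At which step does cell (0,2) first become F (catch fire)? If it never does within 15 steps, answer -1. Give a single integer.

Step 1: cell (0,2)='T' (+7 fires, +2 burnt)
Step 2: cell (0,2)='T' (+9 fires, +7 burnt)
Step 3: cell (0,2)='T' (+6 fires, +9 burnt)
Step 4: cell (0,2)='F' (+2 fires, +6 burnt)
  -> target ignites at step 4
Step 5: cell (0,2)='.' (+0 fires, +2 burnt)
  fire out at step 5

4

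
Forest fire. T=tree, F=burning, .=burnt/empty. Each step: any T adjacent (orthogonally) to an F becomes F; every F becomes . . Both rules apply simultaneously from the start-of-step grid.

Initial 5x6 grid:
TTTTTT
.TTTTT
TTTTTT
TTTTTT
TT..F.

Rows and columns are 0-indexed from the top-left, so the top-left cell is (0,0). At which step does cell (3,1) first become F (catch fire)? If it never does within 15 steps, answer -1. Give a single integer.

Step 1: cell (3,1)='T' (+1 fires, +1 burnt)
Step 2: cell (3,1)='T' (+3 fires, +1 burnt)
Step 3: cell (3,1)='T' (+4 fires, +3 burnt)
Step 4: cell (3,1)='F' (+5 fires, +4 burnt)
  -> target ignites at step 4
Step 5: cell (3,1)='.' (+6 fires, +5 burnt)
Step 6: cell (3,1)='.' (+4 fires, +6 burnt)
Step 7: cell (3,1)='.' (+1 fires, +4 burnt)
Step 8: cell (3,1)='.' (+1 fires, +1 burnt)
Step 9: cell (3,1)='.' (+0 fires, +1 burnt)
  fire out at step 9

4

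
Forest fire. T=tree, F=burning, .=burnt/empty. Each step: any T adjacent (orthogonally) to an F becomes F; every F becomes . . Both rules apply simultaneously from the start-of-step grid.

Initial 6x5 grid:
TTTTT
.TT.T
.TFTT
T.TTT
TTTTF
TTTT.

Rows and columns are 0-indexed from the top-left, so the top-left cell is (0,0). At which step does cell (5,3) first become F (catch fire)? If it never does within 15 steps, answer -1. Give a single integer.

Step 1: cell (5,3)='T' (+6 fires, +2 burnt)
Step 2: cell (5,3)='F' (+6 fires, +6 burnt)
  -> target ignites at step 2
Step 3: cell (5,3)='.' (+5 fires, +6 burnt)
Step 4: cell (5,3)='.' (+4 fires, +5 burnt)
Step 5: cell (5,3)='.' (+2 fires, +4 burnt)
Step 6: cell (5,3)='.' (+0 fires, +2 burnt)
  fire out at step 6

2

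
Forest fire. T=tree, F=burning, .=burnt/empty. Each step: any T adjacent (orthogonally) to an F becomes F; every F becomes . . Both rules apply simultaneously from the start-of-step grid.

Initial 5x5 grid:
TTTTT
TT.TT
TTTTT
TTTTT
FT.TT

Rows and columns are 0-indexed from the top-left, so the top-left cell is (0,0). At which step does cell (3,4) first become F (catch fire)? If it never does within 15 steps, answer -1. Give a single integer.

Step 1: cell (3,4)='T' (+2 fires, +1 burnt)
Step 2: cell (3,4)='T' (+2 fires, +2 burnt)
Step 3: cell (3,4)='T' (+3 fires, +2 burnt)
Step 4: cell (3,4)='T' (+4 fires, +3 burnt)
Step 5: cell (3,4)='F' (+4 fires, +4 burnt)
  -> target ignites at step 5
Step 6: cell (3,4)='.' (+4 fires, +4 burnt)
Step 7: cell (3,4)='.' (+2 fires, +4 burnt)
Step 8: cell (3,4)='.' (+1 fires, +2 burnt)
Step 9: cell (3,4)='.' (+0 fires, +1 burnt)
  fire out at step 9

5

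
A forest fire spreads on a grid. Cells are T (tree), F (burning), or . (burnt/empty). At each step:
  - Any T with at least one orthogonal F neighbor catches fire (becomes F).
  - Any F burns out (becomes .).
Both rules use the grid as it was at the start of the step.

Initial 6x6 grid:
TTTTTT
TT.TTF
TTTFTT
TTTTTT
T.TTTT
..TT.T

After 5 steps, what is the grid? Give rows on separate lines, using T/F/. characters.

Step 1: 7 trees catch fire, 2 burn out
  TTTTTF
  TT.FF.
  TTF.FF
  TTTFTT
  T.TTTT
  ..TT.T
Step 2: 7 trees catch fire, 7 burn out
  TTTFF.
  TT....
  TF....
  TTF.FF
  T.TFTT
  ..TT.T
Step 3: 8 trees catch fire, 7 burn out
  TTF...
  TF....
  F.....
  TF....
  T.F.FF
  ..TF.T
Step 4: 5 trees catch fire, 8 burn out
  TF....
  F.....
  ......
  F.....
  T.....
  ..F..F
Step 5: 2 trees catch fire, 5 burn out
  F.....
  ......
  ......
  ......
  F.....
  ......

F.....
......
......
......
F.....
......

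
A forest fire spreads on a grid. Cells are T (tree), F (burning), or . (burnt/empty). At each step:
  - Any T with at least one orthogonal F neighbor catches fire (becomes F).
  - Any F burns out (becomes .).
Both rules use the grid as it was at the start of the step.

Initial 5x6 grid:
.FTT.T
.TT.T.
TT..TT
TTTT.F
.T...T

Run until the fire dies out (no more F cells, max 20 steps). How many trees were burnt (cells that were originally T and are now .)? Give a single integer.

Step 1: +4 fires, +2 burnt (F count now 4)
Step 2: +4 fires, +4 burnt (F count now 4)
Step 3: +3 fires, +4 burnt (F count now 3)
Step 4: +3 fires, +3 burnt (F count now 3)
Step 5: +1 fires, +3 burnt (F count now 1)
Step 6: +0 fires, +1 burnt (F count now 0)
Fire out after step 6
Initially T: 16, now '.': 29
Total burnt (originally-T cells now '.'): 15

Answer: 15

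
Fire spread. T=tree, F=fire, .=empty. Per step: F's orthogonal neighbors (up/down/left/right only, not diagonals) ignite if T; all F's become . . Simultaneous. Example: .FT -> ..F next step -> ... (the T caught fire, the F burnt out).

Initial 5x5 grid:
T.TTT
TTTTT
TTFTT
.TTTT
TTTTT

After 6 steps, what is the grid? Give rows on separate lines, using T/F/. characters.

Step 1: 4 trees catch fire, 1 burn out
  T.TTT
  TTFTT
  TF.FT
  .TFTT
  TTTTT
Step 2: 8 trees catch fire, 4 burn out
  T.FTT
  TF.FT
  F...F
  .F.FT
  TTFTT
Step 3: 6 trees catch fire, 8 burn out
  T..FT
  F...F
  .....
  ....F
  TF.FT
Step 4: 4 trees catch fire, 6 burn out
  F...F
  .....
  .....
  .....
  F...F
Step 5: 0 trees catch fire, 4 burn out
  .....
  .....
  .....
  .....
  .....
Step 6: 0 trees catch fire, 0 burn out
  .....
  .....
  .....
  .....
  .....

.....
.....
.....
.....
.....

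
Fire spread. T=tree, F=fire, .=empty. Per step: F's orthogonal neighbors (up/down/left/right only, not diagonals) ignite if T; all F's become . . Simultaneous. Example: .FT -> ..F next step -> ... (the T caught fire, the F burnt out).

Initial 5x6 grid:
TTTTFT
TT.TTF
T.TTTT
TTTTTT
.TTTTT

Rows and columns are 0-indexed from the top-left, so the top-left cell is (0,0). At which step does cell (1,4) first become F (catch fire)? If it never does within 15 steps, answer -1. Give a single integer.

Step 1: cell (1,4)='F' (+4 fires, +2 burnt)
  -> target ignites at step 1
Step 2: cell (1,4)='.' (+4 fires, +4 burnt)
Step 3: cell (1,4)='.' (+4 fires, +4 burnt)
Step 4: cell (1,4)='.' (+5 fires, +4 burnt)
Step 5: cell (1,4)='.' (+3 fires, +5 burnt)
Step 6: cell (1,4)='.' (+3 fires, +3 burnt)
Step 7: cell (1,4)='.' (+2 fires, +3 burnt)
Step 8: cell (1,4)='.' (+0 fires, +2 burnt)
  fire out at step 8

1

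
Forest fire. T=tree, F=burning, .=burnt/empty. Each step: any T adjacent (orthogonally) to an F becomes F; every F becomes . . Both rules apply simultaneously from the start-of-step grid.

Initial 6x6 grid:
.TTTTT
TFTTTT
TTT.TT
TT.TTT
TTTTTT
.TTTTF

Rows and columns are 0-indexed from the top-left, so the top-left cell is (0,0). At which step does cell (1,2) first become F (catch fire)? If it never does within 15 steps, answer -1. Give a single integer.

Step 1: cell (1,2)='F' (+6 fires, +2 burnt)
  -> target ignites at step 1
Step 2: cell (1,2)='.' (+8 fires, +6 burnt)
Step 3: cell (1,2)='.' (+8 fires, +8 burnt)
Step 4: cell (1,2)='.' (+7 fires, +8 burnt)
Step 5: cell (1,2)='.' (+1 fires, +7 burnt)
Step 6: cell (1,2)='.' (+0 fires, +1 burnt)
  fire out at step 6

1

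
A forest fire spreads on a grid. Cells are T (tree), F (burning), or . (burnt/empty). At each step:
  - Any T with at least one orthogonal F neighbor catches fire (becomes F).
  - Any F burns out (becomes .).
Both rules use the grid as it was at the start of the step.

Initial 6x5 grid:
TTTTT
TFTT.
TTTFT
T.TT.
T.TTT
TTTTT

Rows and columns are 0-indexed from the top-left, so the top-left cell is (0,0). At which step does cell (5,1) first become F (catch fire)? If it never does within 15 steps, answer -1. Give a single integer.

Step 1: cell (5,1)='T' (+8 fires, +2 burnt)
Step 2: cell (5,1)='T' (+6 fires, +8 burnt)
Step 3: cell (5,1)='T' (+5 fires, +6 burnt)
Step 4: cell (5,1)='T' (+3 fires, +5 burnt)
Step 5: cell (5,1)='F' (+2 fires, +3 burnt)
  -> target ignites at step 5
Step 6: cell (5,1)='.' (+0 fires, +2 burnt)
  fire out at step 6

5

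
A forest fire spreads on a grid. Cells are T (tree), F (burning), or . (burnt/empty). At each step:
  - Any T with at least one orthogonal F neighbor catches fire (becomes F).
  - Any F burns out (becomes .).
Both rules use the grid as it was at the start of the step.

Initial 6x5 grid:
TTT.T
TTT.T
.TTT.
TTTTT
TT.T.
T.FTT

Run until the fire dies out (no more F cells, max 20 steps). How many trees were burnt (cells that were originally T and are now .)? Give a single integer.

Step 1: +1 fires, +1 burnt (F count now 1)
Step 2: +2 fires, +1 burnt (F count now 2)
Step 3: +1 fires, +2 burnt (F count now 1)
Step 4: +3 fires, +1 burnt (F count now 3)
Step 5: +2 fires, +3 burnt (F count now 2)
Step 6: +4 fires, +2 burnt (F count now 4)
Step 7: +3 fires, +4 burnt (F count now 3)
Step 8: +3 fires, +3 burnt (F count now 3)
Step 9: +1 fires, +3 burnt (F count now 1)
Step 10: +0 fires, +1 burnt (F count now 0)
Fire out after step 10
Initially T: 22, now '.': 28
Total burnt (originally-T cells now '.'): 20

Answer: 20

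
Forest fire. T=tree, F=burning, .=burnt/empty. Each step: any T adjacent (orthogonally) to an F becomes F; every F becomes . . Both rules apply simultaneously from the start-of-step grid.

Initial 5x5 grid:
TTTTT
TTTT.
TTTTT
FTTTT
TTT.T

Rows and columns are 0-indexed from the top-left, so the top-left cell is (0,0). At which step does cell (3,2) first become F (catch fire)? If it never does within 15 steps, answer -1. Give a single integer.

Step 1: cell (3,2)='T' (+3 fires, +1 burnt)
Step 2: cell (3,2)='F' (+4 fires, +3 burnt)
  -> target ignites at step 2
Step 3: cell (3,2)='.' (+5 fires, +4 burnt)
Step 4: cell (3,2)='.' (+4 fires, +5 burnt)
Step 5: cell (3,2)='.' (+4 fires, +4 burnt)
Step 6: cell (3,2)='.' (+1 fires, +4 burnt)
Step 7: cell (3,2)='.' (+1 fires, +1 burnt)
Step 8: cell (3,2)='.' (+0 fires, +1 burnt)
  fire out at step 8

2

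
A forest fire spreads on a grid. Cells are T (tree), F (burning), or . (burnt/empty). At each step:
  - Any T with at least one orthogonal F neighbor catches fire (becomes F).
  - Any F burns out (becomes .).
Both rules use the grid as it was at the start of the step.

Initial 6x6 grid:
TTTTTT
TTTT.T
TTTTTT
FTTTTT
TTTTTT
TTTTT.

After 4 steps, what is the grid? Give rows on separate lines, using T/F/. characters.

Step 1: 3 trees catch fire, 1 burn out
  TTTTTT
  TTTT.T
  FTTTTT
  .FTTTT
  FTTTTT
  TTTTT.
Step 2: 5 trees catch fire, 3 burn out
  TTTTTT
  FTTT.T
  .FTTTT
  ..FTTT
  .FTTTT
  FTTTT.
Step 3: 6 trees catch fire, 5 burn out
  FTTTTT
  .FTT.T
  ..FTTT
  ...FTT
  ..FTTT
  .FTTT.
Step 4: 6 trees catch fire, 6 burn out
  .FTTTT
  ..FT.T
  ...FTT
  ....FT
  ...FTT
  ..FTT.

.FTTTT
..FT.T
...FTT
....FT
...FTT
..FTT.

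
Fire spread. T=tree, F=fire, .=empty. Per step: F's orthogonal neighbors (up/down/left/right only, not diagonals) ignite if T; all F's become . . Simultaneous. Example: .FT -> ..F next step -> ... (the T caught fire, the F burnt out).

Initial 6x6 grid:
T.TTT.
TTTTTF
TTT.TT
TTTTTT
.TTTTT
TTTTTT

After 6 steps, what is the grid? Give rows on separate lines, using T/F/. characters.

Step 1: 2 trees catch fire, 1 burn out
  T.TTT.
  TTTTF.
  TTT.TF
  TTTTTT
  .TTTTT
  TTTTTT
Step 2: 4 trees catch fire, 2 burn out
  T.TTF.
  TTTF..
  TTT.F.
  TTTTTF
  .TTTTT
  TTTTTT
Step 3: 4 trees catch fire, 4 burn out
  T.TF..
  TTF...
  TTT...
  TTTTF.
  .TTTTF
  TTTTTT
Step 4: 6 trees catch fire, 4 burn out
  T.F...
  TF....
  TTF...
  TTTF..
  .TTTF.
  TTTTTF
Step 5: 5 trees catch fire, 6 burn out
  T.....
  F.....
  TF....
  TTF...
  .TTF..
  TTTTF.
Step 6: 5 trees catch fire, 5 burn out
  F.....
  ......
  F.....
  TF....
  .TF...
  TTTF..

F.....
......
F.....
TF....
.TF...
TTTF..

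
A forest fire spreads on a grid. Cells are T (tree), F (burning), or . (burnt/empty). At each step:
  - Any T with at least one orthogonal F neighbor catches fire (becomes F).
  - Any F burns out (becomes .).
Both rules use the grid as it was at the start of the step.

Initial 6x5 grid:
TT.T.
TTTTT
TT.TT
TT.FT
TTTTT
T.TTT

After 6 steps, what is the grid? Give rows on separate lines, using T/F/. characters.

Step 1: 3 trees catch fire, 1 burn out
  TT.T.
  TTTTT
  TT.FT
  TT..F
  TTTFT
  T.TTT
Step 2: 5 trees catch fire, 3 burn out
  TT.T.
  TTTFT
  TT..F
  TT...
  TTF.F
  T.TFT
Step 3: 6 trees catch fire, 5 burn out
  TT.F.
  TTF.F
  TT...
  TT...
  TF...
  T.F.F
Step 4: 3 trees catch fire, 6 burn out
  TT...
  TF...
  TT...
  TF...
  F....
  T....
Step 5: 5 trees catch fire, 3 burn out
  TF...
  F....
  TF...
  F....
  .....
  F....
Step 6: 2 trees catch fire, 5 burn out
  F....
  .....
  F....
  .....
  .....
  .....

F....
.....
F....
.....
.....
.....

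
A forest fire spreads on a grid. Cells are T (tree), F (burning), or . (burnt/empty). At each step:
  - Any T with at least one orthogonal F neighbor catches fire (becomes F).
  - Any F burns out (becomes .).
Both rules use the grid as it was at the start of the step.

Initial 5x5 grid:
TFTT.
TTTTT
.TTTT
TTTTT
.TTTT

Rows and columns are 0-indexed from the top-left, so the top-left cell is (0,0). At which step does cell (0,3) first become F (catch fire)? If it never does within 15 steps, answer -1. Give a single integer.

Step 1: cell (0,3)='T' (+3 fires, +1 burnt)
Step 2: cell (0,3)='F' (+4 fires, +3 burnt)
  -> target ignites at step 2
Step 3: cell (0,3)='.' (+3 fires, +4 burnt)
Step 4: cell (0,3)='.' (+5 fires, +3 burnt)
Step 5: cell (0,3)='.' (+3 fires, +5 burnt)
Step 6: cell (0,3)='.' (+2 fires, +3 burnt)
Step 7: cell (0,3)='.' (+1 fires, +2 burnt)
Step 8: cell (0,3)='.' (+0 fires, +1 burnt)
  fire out at step 8

2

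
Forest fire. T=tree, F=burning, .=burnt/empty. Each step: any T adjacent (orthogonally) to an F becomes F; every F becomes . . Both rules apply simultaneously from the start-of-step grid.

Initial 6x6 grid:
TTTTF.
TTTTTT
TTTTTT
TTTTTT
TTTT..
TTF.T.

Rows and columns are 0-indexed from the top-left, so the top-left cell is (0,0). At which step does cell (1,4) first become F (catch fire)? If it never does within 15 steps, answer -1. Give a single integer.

Step 1: cell (1,4)='F' (+4 fires, +2 burnt)
  -> target ignites at step 1
Step 2: cell (1,4)='.' (+8 fires, +4 burnt)
Step 3: cell (1,4)='.' (+9 fires, +8 burnt)
Step 4: cell (1,4)='.' (+5 fires, +9 burnt)
Step 5: cell (1,4)='.' (+2 fires, +5 burnt)
Step 6: cell (1,4)='.' (+0 fires, +2 burnt)
  fire out at step 6

1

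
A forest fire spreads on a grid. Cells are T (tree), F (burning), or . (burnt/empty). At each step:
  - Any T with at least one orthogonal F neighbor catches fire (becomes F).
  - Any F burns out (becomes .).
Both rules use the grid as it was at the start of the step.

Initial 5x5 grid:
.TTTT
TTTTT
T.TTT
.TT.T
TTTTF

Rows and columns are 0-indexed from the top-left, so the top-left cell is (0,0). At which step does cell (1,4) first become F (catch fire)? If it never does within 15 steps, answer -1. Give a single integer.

Step 1: cell (1,4)='T' (+2 fires, +1 burnt)
Step 2: cell (1,4)='T' (+2 fires, +2 burnt)
Step 3: cell (1,4)='F' (+4 fires, +2 burnt)
  -> target ignites at step 3
Step 4: cell (1,4)='.' (+5 fires, +4 burnt)
Step 5: cell (1,4)='.' (+2 fires, +5 burnt)
Step 6: cell (1,4)='.' (+2 fires, +2 burnt)
Step 7: cell (1,4)='.' (+2 fires, +2 burnt)
Step 8: cell (1,4)='.' (+1 fires, +2 burnt)
Step 9: cell (1,4)='.' (+0 fires, +1 burnt)
  fire out at step 9

3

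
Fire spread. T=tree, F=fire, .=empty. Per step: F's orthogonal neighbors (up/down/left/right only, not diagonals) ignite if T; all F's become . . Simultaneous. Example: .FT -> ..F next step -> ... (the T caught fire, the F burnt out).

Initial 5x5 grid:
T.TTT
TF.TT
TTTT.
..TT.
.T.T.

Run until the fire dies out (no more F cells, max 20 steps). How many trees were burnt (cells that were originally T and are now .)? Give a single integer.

Step 1: +2 fires, +1 burnt (F count now 2)
Step 2: +3 fires, +2 burnt (F count now 3)
Step 3: +2 fires, +3 burnt (F count now 2)
Step 4: +2 fires, +2 burnt (F count now 2)
Step 5: +3 fires, +2 burnt (F count now 3)
Step 6: +2 fires, +3 burnt (F count now 2)
Step 7: +0 fires, +2 burnt (F count now 0)
Fire out after step 7
Initially T: 15, now '.': 24
Total burnt (originally-T cells now '.'): 14

Answer: 14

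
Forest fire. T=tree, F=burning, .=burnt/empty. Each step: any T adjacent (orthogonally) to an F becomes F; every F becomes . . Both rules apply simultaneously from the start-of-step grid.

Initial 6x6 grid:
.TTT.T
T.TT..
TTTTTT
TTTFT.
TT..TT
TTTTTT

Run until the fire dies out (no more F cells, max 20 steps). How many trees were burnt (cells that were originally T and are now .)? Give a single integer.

Answer: 26

Derivation:
Step 1: +3 fires, +1 burnt (F count now 3)
Step 2: +5 fires, +3 burnt (F count now 5)
Step 3: +8 fires, +5 burnt (F count now 8)
Step 4: +6 fires, +8 burnt (F count now 6)
Step 5: +4 fires, +6 burnt (F count now 4)
Step 6: +0 fires, +4 burnt (F count now 0)
Fire out after step 6
Initially T: 27, now '.': 35
Total burnt (originally-T cells now '.'): 26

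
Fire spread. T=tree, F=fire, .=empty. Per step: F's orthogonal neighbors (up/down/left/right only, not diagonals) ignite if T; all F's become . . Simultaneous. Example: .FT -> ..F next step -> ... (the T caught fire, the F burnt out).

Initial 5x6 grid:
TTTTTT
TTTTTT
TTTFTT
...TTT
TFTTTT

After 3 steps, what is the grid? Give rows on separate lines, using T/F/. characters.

Step 1: 6 trees catch fire, 2 burn out
  TTTTTT
  TTTFTT
  TTF.FT
  ...FTT
  F.FTTT
Step 2: 7 trees catch fire, 6 burn out
  TTTFTT
  TTF.FT
  TF...F
  ....FT
  ...FTT
Step 3: 7 trees catch fire, 7 burn out
  TTF.FT
  TF...F
  F.....
  .....F
  ....FT

TTF.FT
TF...F
F.....
.....F
....FT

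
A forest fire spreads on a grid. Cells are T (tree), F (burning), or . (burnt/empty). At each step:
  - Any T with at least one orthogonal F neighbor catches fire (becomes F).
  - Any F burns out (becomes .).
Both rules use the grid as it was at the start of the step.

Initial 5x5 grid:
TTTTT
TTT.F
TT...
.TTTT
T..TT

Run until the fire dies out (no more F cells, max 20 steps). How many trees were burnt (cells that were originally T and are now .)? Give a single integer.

Answer: 16

Derivation:
Step 1: +1 fires, +1 burnt (F count now 1)
Step 2: +1 fires, +1 burnt (F count now 1)
Step 3: +1 fires, +1 burnt (F count now 1)
Step 4: +2 fires, +1 burnt (F count now 2)
Step 5: +2 fires, +2 burnt (F count now 2)
Step 6: +2 fires, +2 burnt (F count now 2)
Step 7: +2 fires, +2 burnt (F count now 2)
Step 8: +1 fires, +2 burnt (F count now 1)
Step 9: +1 fires, +1 burnt (F count now 1)
Step 10: +2 fires, +1 burnt (F count now 2)
Step 11: +1 fires, +2 burnt (F count now 1)
Step 12: +0 fires, +1 burnt (F count now 0)
Fire out after step 12
Initially T: 17, now '.': 24
Total burnt (originally-T cells now '.'): 16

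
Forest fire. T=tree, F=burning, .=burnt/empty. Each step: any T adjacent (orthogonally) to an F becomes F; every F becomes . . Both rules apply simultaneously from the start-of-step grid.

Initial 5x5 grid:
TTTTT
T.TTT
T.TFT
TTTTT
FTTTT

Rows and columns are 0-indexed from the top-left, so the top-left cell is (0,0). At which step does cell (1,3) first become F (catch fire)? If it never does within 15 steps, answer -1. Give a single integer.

Step 1: cell (1,3)='F' (+6 fires, +2 burnt)
  -> target ignites at step 1
Step 2: cell (1,3)='.' (+9 fires, +6 burnt)
Step 3: cell (1,3)='.' (+4 fires, +9 burnt)
Step 4: cell (1,3)='.' (+2 fires, +4 burnt)
Step 5: cell (1,3)='.' (+0 fires, +2 burnt)
  fire out at step 5

1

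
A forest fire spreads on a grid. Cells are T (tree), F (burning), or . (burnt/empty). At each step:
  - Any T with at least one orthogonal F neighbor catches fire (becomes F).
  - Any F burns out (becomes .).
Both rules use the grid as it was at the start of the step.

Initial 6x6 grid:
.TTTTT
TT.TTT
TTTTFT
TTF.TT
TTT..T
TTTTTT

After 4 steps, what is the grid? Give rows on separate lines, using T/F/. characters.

Step 1: 7 trees catch fire, 2 burn out
  .TTTTT
  TT.TFT
  TTFF.F
  TF..FT
  TTF..T
  TTTTTT
Step 2: 8 trees catch fire, 7 burn out
  .TTTFT
  TT.F.F
  TF....
  F....F
  TF...T
  TTFTTT
Step 3: 8 trees catch fire, 8 burn out
  .TTF.F
  TF....
  F.....
  ......
  F....F
  TF.FTT
Step 4: 6 trees catch fire, 8 burn out
  .FF...
  F.....
  ......
  ......
  ......
  F...FF

.FF...
F.....
......
......
......
F...FF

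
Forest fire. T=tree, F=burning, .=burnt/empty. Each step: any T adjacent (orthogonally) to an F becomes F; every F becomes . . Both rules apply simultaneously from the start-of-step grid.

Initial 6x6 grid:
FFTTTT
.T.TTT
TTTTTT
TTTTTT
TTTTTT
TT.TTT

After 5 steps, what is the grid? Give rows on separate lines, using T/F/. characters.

Step 1: 2 trees catch fire, 2 burn out
  ..FTTT
  .F.TTT
  TTTTTT
  TTTTTT
  TTTTTT
  TT.TTT
Step 2: 2 trees catch fire, 2 burn out
  ...FTT
  ...TTT
  TFTTTT
  TTTTTT
  TTTTTT
  TT.TTT
Step 3: 5 trees catch fire, 2 burn out
  ....FT
  ...FTT
  F.FTTT
  TFTTTT
  TTTTTT
  TT.TTT
Step 4: 6 trees catch fire, 5 burn out
  .....F
  ....FT
  ...FTT
  F.FTTT
  TFTTTT
  TT.TTT
Step 5: 6 trees catch fire, 6 burn out
  ......
  .....F
  ....FT
  ...FTT
  F.FTTT
  TF.TTT

......
.....F
....FT
...FTT
F.FTTT
TF.TTT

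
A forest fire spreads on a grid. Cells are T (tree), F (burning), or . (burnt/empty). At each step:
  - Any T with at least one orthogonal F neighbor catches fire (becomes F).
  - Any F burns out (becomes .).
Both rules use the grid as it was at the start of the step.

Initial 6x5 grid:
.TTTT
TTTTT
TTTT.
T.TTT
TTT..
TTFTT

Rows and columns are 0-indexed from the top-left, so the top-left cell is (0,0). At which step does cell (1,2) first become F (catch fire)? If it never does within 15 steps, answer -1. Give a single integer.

Step 1: cell (1,2)='T' (+3 fires, +1 burnt)
Step 2: cell (1,2)='T' (+4 fires, +3 burnt)
Step 3: cell (1,2)='T' (+3 fires, +4 burnt)
Step 4: cell (1,2)='F' (+5 fires, +3 burnt)
  -> target ignites at step 4
Step 5: cell (1,2)='.' (+4 fires, +5 burnt)
Step 6: cell (1,2)='.' (+4 fires, +4 burnt)
Step 7: cell (1,2)='.' (+1 fires, +4 burnt)
Step 8: cell (1,2)='.' (+0 fires, +1 burnt)
  fire out at step 8

4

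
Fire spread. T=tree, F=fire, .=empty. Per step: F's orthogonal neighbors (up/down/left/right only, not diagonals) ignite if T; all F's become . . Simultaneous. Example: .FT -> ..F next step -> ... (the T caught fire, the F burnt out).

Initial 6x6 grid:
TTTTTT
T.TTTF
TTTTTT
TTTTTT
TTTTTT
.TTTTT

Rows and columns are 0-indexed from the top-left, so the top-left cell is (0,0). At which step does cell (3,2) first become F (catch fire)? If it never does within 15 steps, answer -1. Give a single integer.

Step 1: cell (3,2)='T' (+3 fires, +1 burnt)
Step 2: cell (3,2)='T' (+4 fires, +3 burnt)
Step 3: cell (3,2)='T' (+5 fires, +4 burnt)
Step 4: cell (3,2)='T' (+5 fires, +5 burnt)
Step 5: cell (3,2)='F' (+5 fires, +5 burnt)
  -> target ignites at step 5
Step 6: cell (3,2)='.' (+5 fires, +5 burnt)
Step 7: cell (3,2)='.' (+4 fires, +5 burnt)
Step 8: cell (3,2)='.' (+2 fires, +4 burnt)
Step 9: cell (3,2)='.' (+0 fires, +2 burnt)
  fire out at step 9

5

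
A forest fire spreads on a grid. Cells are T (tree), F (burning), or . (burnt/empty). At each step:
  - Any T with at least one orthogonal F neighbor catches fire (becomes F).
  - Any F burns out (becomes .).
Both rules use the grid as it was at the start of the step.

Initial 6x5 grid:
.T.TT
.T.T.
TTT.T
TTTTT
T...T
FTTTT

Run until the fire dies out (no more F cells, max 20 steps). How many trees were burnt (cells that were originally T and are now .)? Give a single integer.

Step 1: +2 fires, +1 burnt (F count now 2)
Step 2: +2 fires, +2 burnt (F count now 2)
Step 3: +3 fires, +2 burnt (F count now 3)
Step 4: +3 fires, +3 burnt (F count now 3)
Step 5: +4 fires, +3 burnt (F count now 4)
Step 6: +2 fires, +4 burnt (F count now 2)
Step 7: +1 fires, +2 burnt (F count now 1)
Step 8: +0 fires, +1 burnt (F count now 0)
Fire out after step 8
Initially T: 20, now '.': 27
Total burnt (originally-T cells now '.'): 17

Answer: 17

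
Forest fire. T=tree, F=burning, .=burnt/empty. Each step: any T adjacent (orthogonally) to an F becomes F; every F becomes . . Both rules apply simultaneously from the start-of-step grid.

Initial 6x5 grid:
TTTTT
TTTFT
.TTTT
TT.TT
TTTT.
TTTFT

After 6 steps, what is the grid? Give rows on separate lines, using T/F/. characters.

Step 1: 7 trees catch fire, 2 burn out
  TTTFT
  TTF.F
  .TTFT
  TT.TT
  TTTF.
  TTF.F
Step 2: 8 trees catch fire, 7 burn out
  TTF.F
  TF...
  .TF.F
  TT.FT
  TTF..
  TF...
Step 3: 6 trees catch fire, 8 burn out
  TF...
  F....
  .F...
  TT..F
  TF...
  F....
Step 4: 3 trees catch fire, 6 burn out
  F....
  .....
  .....
  TF...
  F....
  .....
Step 5: 1 trees catch fire, 3 burn out
  .....
  .....
  .....
  F....
  .....
  .....
Step 6: 0 trees catch fire, 1 burn out
  .....
  .....
  .....
  .....
  .....
  .....

.....
.....
.....
.....
.....
.....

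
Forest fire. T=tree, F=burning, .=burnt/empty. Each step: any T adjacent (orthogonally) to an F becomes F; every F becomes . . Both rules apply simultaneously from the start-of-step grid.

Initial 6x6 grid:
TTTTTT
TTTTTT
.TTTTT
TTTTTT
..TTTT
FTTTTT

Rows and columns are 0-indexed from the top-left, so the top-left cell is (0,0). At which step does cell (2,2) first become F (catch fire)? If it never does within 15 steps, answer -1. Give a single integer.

Step 1: cell (2,2)='T' (+1 fires, +1 burnt)
Step 2: cell (2,2)='T' (+1 fires, +1 burnt)
Step 3: cell (2,2)='T' (+2 fires, +1 burnt)
Step 4: cell (2,2)='T' (+3 fires, +2 burnt)
Step 5: cell (2,2)='F' (+5 fires, +3 burnt)
  -> target ignites at step 5
Step 6: cell (2,2)='.' (+6 fires, +5 burnt)
Step 7: cell (2,2)='.' (+5 fires, +6 burnt)
Step 8: cell (2,2)='.' (+5 fires, +5 burnt)
Step 9: cell (2,2)='.' (+3 fires, +5 burnt)
Step 10: cell (2,2)='.' (+1 fires, +3 burnt)
Step 11: cell (2,2)='.' (+0 fires, +1 burnt)
  fire out at step 11

5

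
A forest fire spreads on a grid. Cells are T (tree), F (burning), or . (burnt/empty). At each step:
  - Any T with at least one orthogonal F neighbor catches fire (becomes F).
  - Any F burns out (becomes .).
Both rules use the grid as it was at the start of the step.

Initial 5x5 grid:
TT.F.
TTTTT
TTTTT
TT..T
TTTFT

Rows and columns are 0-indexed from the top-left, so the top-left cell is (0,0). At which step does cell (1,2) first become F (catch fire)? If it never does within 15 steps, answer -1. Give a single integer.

Step 1: cell (1,2)='T' (+3 fires, +2 burnt)
Step 2: cell (1,2)='F' (+5 fires, +3 burnt)
  -> target ignites at step 2
Step 3: cell (1,2)='.' (+5 fires, +5 burnt)
Step 4: cell (1,2)='.' (+4 fires, +5 burnt)
Step 5: cell (1,2)='.' (+2 fires, +4 burnt)
Step 6: cell (1,2)='.' (+0 fires, +2 burnt)
  fire out at step 6

2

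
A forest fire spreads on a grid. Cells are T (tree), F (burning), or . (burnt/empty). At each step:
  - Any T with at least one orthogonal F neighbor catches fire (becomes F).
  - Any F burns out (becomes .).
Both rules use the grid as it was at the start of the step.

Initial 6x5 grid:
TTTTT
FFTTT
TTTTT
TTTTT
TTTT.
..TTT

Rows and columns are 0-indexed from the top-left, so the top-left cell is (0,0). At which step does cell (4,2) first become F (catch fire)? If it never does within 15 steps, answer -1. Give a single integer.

Step 1: cell (4,2)='T' (+5 fires, +2 burnt)
Step 2: cell (4,2)='T' (+5 fires, +5 burnt)
Step 3: cell (4,2)='T' (+6 fires, +5 burnt)
Step 4: cell (4,2)='F' (+4 fires, +6 burnt)
  -> target ignites at step 4
Step 5: cell (4,2)='.' (+3 fires, +4 burnt)
Step 6: cell (4,2)='.' (+1 fires, +3 burnt)
Step 7: cell (4,2)='.' (+1 fires, +1 burnt)
Step 8: cell (4,2)='.' (+0 fires, +1 burnt)
  fire out at step 8

4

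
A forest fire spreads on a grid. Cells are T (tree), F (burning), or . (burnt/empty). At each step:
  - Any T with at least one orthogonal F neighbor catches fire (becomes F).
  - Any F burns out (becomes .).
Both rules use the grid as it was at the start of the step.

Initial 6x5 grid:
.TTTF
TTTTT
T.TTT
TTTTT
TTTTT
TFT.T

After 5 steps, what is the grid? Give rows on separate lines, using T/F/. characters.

Step 1: 5 trees catch fire, 2 burn out
  .TTF.
  TTTTF
  T.TTT
  TTTTT
  TFTTT
  F.F.T
Step 2: 6 trees catch fire, 5 burn out
  .TF..
  TTTF.
  T.TTF
  TFTTT
  F.FTT
  ....T
Step 3: 7 trees catch fire, 6 burn out
  .F...
  TTF..
  T.TF.
  F.FTF
  ...FT
  ....T
Step 4: 5 trees catch fire, 7 burn out
  .....
  TF...
  F.F..
  ...F.
  ....F
  ....T
Step 5: 2 trees catch fire, 5 burn out
  .....
  F....
  .....
  .....
  .....
  ....F

.....
F....
.....
.....
.....
....F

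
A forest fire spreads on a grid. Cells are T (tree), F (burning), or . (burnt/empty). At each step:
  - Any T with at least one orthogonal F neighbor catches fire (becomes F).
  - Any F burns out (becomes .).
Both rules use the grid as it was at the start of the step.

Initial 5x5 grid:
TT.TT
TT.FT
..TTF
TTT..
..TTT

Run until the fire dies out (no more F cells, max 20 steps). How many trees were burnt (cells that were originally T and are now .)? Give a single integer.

Step 1: +3 fires, +2 burnt (F count now 3)
Step 2: +2 fires, +3 burnt (F count now 2)
Step 3: +1 fires, +2 burnt (F count now 1)
Step 4: +2 fires, +1 burnt (F count now 2)
Step 5: +2 fires, +2 burnt (F count now 2)
Step 6: +1 fires, +2 burnt (F count now 1)
Step 7: +0 fires, +1 burnt (F count now 0)
Fire out after step 7
Initially T: 15, now '.': 21
Total burnt (originally-T cells now '.'): 11

Answer: 11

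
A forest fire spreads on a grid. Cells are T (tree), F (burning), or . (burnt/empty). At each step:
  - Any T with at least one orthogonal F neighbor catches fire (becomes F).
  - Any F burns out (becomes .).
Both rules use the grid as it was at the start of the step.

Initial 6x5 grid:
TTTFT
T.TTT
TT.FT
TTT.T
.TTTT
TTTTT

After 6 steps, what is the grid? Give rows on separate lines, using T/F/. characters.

Step 1: 4 trees catch fire, 2 burn out
  TTF.F
  T.TFT
  TT..F
  TTT.T
  .TTTT
  TTTTT
Step 2: 4 trees catch fire, 4 burn out
  TF...
  T.F.F
  TT...
  TTT.F
  .TTTT
  TTTTT
Step 3: 2 trees catch fire, 4 burn out
  F....
  T....
  TT...
  TTT..
  .TTTF
  TTTTT
Step 4: 3 trees catch fire, 2 burn out
  .....
  F....
  TT...
  TTT..
  .TTF.
  TTTTF
Step 5: 3 trees catch fire, 3 burn out
  .....
  .....
  FT...
  TTT..
  .TF..
  TTTF.
Step 6: 5 trees catch fire, 3 burn out
  .....
  .....
  .F...
  FTF..
  .F...
  TTF..

.....
.....
.F...
FTF..
.F...
TTF..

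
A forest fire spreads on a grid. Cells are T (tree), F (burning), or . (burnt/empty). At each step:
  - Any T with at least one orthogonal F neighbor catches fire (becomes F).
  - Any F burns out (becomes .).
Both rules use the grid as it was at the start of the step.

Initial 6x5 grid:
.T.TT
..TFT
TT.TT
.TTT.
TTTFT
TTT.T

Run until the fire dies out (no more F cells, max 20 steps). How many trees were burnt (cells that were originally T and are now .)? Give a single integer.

Step 1: +7 fires, +2 burnt (F count now 7)
Step 2: +6 fires, +7 burnt (F count now 6)
Step 3: +3 fires, +6 burnt (F count now 3)
Step 4: +2 fires, +3 burnt (F count now 2)
Step 5: +1 fires, +2 burnt (F count now 1)
Step 6: +0 fires, +1 burnt (F count now 0)
Fire out after step 6
Initially T: 20, now '.': 29
Total burnt (originally-T cells now '.'): 19

Answer: 19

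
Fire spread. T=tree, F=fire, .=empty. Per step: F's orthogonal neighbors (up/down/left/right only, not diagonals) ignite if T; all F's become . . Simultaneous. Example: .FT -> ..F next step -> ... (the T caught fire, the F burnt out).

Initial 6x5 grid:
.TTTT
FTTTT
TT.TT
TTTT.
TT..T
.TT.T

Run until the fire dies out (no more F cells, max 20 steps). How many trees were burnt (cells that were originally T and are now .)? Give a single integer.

Answer: 20

Derivation:
Step 1: +2 fires, +1 burnt (F count now 2)
Step 2: +4 fires, +2 burnt (F count now 4)
Step 3: +4 fires, +4 burnt (F count now 4)
Step 4: +5 fires, +4 burnt (F count now 5)
Step 5: +4 fires, +5 burnt (F count now 4)
Step 6: +1 fires, +4 burnt (F count now 1)
Step 7: +0 fires, +1 burnt (F count now 0)
Fire out after step 7
Initially T: 22, now '.': 28
Total burnt (originally-T cells now '.'): 20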